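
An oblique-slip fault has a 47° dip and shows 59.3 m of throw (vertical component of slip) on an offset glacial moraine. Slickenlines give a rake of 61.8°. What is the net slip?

dip-slip = throw / sin(dip) = 59.3 / sin(47°) = 81.08 m
net slip = dip-slip / sin(rake) = 81.08 / sin(61.8°) = 92 m

92 m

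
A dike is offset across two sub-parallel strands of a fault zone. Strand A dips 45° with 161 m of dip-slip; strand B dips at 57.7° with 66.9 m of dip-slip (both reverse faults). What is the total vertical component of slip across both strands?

170 m

throw_A = 161 × sin(45°) = 113.8 m
throw_B = 66.9 × sin(57.7°) = 56.55 m
total = 113.8 + 56.55 = 170 m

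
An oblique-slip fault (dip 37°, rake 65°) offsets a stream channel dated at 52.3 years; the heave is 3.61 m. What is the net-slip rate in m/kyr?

dip-slip = heave / cos(dip) = 3.61 / cos(37°) = 4.520 m
net slip = dip-slip / sin(rake) = 4.520 / sin(65°) = 4.987 m
rate = 4.987 m / 52.3 years = 0.0954 m/yr = 95.4 m/kyr

95.4 m/kyr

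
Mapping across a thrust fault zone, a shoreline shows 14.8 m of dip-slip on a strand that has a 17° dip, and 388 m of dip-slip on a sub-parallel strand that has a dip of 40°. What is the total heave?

311 m

heave_A = 14.8 × cos(17°) = 14.15 m
heave_B = 388 × cos(40°) = 297.2 m
total = 14.15 + 297.2 = 311 m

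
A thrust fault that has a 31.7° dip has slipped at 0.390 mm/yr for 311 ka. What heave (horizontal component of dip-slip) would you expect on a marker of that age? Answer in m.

103 m

dip-slip = rate × time = 0.390 mm/yr × 311 ka = 121.3 m
heave = dip-slip × cos(dip) = 121.3 × cos(31.7°) = 103 m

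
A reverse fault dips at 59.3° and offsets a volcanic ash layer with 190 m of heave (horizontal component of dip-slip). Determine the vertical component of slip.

320 m

throw = heave × tan(dip) = 190 × tan(59.3°) = 320 m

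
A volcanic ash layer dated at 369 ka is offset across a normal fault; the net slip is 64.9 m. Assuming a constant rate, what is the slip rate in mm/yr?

rate = 64.9 m / 369 ka = 0.000176 m/yr = 0.176 mm/yr

0.176 mm/yr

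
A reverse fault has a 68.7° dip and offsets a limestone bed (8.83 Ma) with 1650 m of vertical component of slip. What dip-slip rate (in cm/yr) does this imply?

dip-slip = throw / sin(dip) = 1650 m / sin(68.7°) = 1771 m
rate = 1771 m / 8.83 Ma = 0.000201 m/yr = 0.0201 cm/yr

0.0201 cm/yr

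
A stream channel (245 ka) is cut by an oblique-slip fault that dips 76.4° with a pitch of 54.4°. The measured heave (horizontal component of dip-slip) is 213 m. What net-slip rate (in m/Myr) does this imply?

4550 m/Myr

dip-slip = heave / cos(dip) = 213 / cos(76.4°) = 905.8 m
net slip = dip-slip / sin(rake) = 905.8 / sin(54.4°) = 1114 m
rate = 1114 m / 245 ka = 0.00455 m/yr = 4550 m/Myr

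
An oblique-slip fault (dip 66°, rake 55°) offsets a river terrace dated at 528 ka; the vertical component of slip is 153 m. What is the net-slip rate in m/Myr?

387 m/Myr

dip-slip = throw / sin(dip) = 153 / sin(66°) = 167.5 m
net slip = dip-slip / sin(rake) = 167.5 / sin(55°) = 204.5 m
rate = 204.5 m / 528 ka = 0.000387 m/yr = 387 m/Myr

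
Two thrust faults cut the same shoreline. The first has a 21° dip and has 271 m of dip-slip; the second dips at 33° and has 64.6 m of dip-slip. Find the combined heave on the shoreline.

heave_A = 271 × cos(21°) = 253 m
heave_B = 64.6 × cos(33°) = 54.18 m
total = 253 + 54.18 = 307 m

307 m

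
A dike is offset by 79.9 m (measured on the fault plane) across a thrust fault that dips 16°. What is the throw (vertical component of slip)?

22 m

throw = dip-slip × sin(dip) = 79.9 m × sin(16°) = 22 m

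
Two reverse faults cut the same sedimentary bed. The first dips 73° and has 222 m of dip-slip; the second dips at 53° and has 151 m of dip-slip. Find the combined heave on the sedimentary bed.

heave_A = 222 × cos(73°) = 64.91 m
heave_B = 151 × cos(53°) = 90.87 m
total = 64.91 + 90.87 = 156 m

156 m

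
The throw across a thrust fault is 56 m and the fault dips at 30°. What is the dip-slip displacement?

dip-slip = throw / sin(dip) = 56 / sin(30°) = 112 m

112 m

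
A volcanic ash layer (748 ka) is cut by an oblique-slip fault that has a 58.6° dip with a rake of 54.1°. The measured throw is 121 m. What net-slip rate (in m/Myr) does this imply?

234 m/Myr

dip-slip = throw / sin(dip) = 121 / sin(58.6°) = 141.8 m
net slip = dip-slip / sin(rake) = 141.8 / sin(54.1°) = 175 m
rate = 175 m / 748 ka = 0.000234 m/yr = 234 m/Myr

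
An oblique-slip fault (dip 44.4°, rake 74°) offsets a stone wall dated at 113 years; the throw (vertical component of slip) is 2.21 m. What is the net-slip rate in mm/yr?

29.1 mm/yr

dip-slip = throw / sin(dip) = 2.21 / sin(44.4°) = 3.159 m
net slip = dip-slip / sin(rake) = 3.159 / sin(74°) = 3.286 m
rate = 3.286 m / 113 years = 0.0291 m/yr = 29.1 mm/yr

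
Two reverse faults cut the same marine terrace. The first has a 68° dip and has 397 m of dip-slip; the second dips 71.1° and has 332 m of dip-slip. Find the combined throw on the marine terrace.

682 m

throw_A = 397 × sin(68°) = 368.1 m
throw_B = 332 × sin(71.1°) = 314.1 m
total = 368.1 + 314.1 = 682 m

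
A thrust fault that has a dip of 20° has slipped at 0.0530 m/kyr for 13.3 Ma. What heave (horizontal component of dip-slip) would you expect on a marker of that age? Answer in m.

dip-slip = rate × time = 0.0530 m/kyr × 13.3 Ma = 704.9 m
heave = dip-slip × cos(dip) = 704.9 × cos(20°) = 662 m

662 m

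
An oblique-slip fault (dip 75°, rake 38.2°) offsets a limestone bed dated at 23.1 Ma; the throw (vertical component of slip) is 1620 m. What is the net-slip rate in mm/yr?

0.117 mm/yr

dip-slip = throw / sin(dip) = 1620 / sin(75°) = 1677 m
net slip = dip-slip / sin(rake) = 1677 / sin(38.2°) = 2712 m
rate = 2712 m / 23.1 Ma = 0.000117 m/yr = 0.117 mm/yr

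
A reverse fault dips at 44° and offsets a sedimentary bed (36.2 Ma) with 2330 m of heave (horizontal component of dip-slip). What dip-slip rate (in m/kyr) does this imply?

dip-slip = heave / cos(dip) = 2330 m / cos(44°) = 3239 m
rate = 3239 m / 36.2 Ma = 0.0000895 m/yr = 0.0895 m/kyr

0.0895 m/kyr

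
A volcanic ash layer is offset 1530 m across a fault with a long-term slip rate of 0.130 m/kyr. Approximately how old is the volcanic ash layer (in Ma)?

age = offset / rate = 1530 m / (0.130 m/kyr) = 1.18e+07 yr = 11.8 Ma

11.8 Ma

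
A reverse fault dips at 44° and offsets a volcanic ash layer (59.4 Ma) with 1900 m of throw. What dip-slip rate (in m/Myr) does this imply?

dip-slip = throw / sin(dip) = 1900 m / sin(44°) = 2735 m
rate = 2735 m / 59.4 Ma = 0.0000460 m/yr = 46 m/Myr

46 m/Myr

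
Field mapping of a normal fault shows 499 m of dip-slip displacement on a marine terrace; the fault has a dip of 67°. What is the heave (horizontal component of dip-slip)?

195 m

heave = dip-slip × cos(dip) = 499 m × cos(67°) = 195 m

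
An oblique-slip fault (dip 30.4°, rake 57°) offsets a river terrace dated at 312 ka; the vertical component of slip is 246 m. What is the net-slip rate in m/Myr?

dip-slip = throw / sin(dip) = 246 / sin(30.4°) = 486.1 m
net slip = dip-slip / sin(rake) = 486.1 / sin(57°) = 579.6 m
rate = 579.6 m / 312 ka = 0.00186 m/yr = 1860 m/Myr

1860 m/Myr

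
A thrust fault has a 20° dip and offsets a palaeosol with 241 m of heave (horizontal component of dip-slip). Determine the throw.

throw = heave × tan(dip) = 241 × tan(20°) = 87.7 m

87.7 m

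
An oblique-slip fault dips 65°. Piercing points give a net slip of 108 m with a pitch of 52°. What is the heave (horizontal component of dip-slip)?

dip-slip = net slip × sin(rake) = 108 m × sin(52°) = 85.11 m
heave = dip-slip × cos(dip) = 85.11 × cos(65°) = 36 m

36 m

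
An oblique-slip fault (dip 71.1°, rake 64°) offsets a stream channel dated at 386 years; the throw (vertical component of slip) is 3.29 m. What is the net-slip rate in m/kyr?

10 m/kyr

dip-slip = throw / sin(dip) = 3.29 / sin(71.1°) = 3.477 m
net slip = dip-slip / sin(rake) = 3.477 / sin(64°) = 3.869 m
rate = 3.869 m / 386 years = 0.0100 m/yr = 10 m/kyr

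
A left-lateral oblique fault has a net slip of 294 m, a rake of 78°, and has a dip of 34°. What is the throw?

dip-slip = net slip × sin(rake) = 294 m × sin(78°) = 287.6 m
throw = dip-slip × sin(dip) = 287.6 × sin(34°) = 161 m

161 m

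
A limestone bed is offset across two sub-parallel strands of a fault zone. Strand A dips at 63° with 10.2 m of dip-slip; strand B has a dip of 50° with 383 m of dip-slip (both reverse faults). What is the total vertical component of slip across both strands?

302 m

throw_A = 10.2 × sin(63°) = 9.088 m
throw_B = 383 × sin(50°) = 293.4 m
total = 9.088 + 293.4 = 302 m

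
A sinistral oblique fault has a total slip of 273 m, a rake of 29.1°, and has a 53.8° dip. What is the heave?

78.4 m

dip-slip = net slip × sin(rake) = 273 m × sin(29.1°) = 132.8 m
heave = dip-slip × cos(dip) = 132.8 × cos(53.8°) = 78.4 m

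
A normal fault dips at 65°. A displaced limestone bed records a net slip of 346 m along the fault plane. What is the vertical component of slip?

throw = dip-slip × sin(dip) = 346 m × sin(65°) = 314 m

314 m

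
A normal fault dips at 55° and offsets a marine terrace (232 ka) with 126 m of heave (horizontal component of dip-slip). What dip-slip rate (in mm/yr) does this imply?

dip-slip = heave / cos(dip) = 126 m / cos(55°) = 219.7 m
rate = 219.7 m / 232 ka = 0.000947 m/yr = 0.947 mm/yr

0.947 mm/yr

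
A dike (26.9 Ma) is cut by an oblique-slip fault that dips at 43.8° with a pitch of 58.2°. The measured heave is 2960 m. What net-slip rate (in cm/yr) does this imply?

dip-slip = heave / cos(dip) = 2960 / cos(43.8°) = 4101 m
net slip = dip-slip / sin(rake) = 4101 / sin(58.2°) = 4825 m
rate = 4825 m / 26.9 Ma = 0.000179 m/yr = 0.0179 cm/yr

0.0179 cm/yr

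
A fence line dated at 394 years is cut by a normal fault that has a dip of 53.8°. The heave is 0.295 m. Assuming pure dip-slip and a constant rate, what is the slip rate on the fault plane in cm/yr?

0.127 cm/yr

dip-slip = heave / cos(dip) = 0.295 m / cos(53.8°) = 0.4995 m
rate = 0.4995 m / 394 years = 0.00127 m/yr = 0.127 cm/yr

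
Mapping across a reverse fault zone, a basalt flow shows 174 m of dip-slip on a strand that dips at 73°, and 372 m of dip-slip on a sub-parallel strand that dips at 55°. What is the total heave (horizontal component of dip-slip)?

heave_A = 174 × cos(73°) = 50.87 m
heave_B = 372 × cos(55°) = 213.4 m
total = 50.87 + 213.4 = 264 m

264 m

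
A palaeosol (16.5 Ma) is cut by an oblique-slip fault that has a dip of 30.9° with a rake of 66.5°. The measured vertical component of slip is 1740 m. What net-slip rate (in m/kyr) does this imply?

dip-slip = throw / sin(dip) = 1740 / sin(30.9°) = 3388 m
net slip = dip-slip / sin(rake) = 3388 / sin(66.5°) = 3695 m
rate = 3695 m / 16.5 Ma = 0.000224 m/yr = 0.224 m/kyr

0.224 m/kyr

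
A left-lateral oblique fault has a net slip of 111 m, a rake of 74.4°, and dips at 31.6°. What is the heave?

dip-slip = net slip × sin(rake) = 111 m × sin(74.4°) = 106.9 m
heave = dip-slip × cos(dip) = 106.9 × cos(31.6°) = 91.1 m

91.1 m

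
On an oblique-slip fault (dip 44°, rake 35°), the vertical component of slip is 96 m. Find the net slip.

dip-slip = throw / sin(dip) = 96 / sin(44°) = 138.2 m
net slip = dip-slip / sin(rake) = 138.2 / sin(35°) = 241 m

241 m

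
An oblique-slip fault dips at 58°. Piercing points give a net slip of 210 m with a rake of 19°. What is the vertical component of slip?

dip-slip = net slip × sin(rake) = 210 m × sin(19°) = 68.37 m
throw = dip-slip × sin(dip) = 68.37 × sin(58°) = 58 m

58 m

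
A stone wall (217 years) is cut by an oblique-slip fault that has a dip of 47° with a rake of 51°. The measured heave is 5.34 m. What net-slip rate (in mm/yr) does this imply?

46.4 mm/yr

dip-slip = heave / cos(dip) = 5.34 / cos(47°) = 7.830 m
net slip = dip-slip / sin(rake) = 7.830 / sin(51°) = 10.08 m
rate = 10.08 m / 217 years = 0.0464 m/yr = 46.4 mm/yr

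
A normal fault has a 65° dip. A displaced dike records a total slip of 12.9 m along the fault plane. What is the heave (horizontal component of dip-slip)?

heave = dip-slip × cos(dip) = 12.9 m × cos(65°) = 5.45 m

5.45 m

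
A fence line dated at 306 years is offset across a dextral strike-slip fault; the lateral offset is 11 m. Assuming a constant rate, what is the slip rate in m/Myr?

rate = 11 m / 306 years = 0.0359 m/yr = 35900 m/Myr

35900 m/Myr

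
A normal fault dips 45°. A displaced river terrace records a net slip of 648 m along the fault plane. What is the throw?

throw = dip-slip × sin(dip) = 648 m × sin(45°) = 458 m

458 m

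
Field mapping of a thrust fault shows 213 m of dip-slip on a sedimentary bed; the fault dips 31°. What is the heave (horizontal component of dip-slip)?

heave = dip-slip × cos(dip) = 213 m × cos(31°) = 183 m

183 m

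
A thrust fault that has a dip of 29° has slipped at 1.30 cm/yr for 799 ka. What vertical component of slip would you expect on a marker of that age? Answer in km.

dip-slip = rate × time = 1.30 cm/yr × 799 ka = 10390 m
throw = dip-slip × sin(dip) = 10390 × sin(29°) = 5040 m = 5.04 km

5.04 km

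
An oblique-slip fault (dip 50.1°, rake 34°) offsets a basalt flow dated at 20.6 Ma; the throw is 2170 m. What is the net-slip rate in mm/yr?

dip-slip = throw / sin(dip) = 2170 / sin(50.1°) = 2829 m
net slip = dip-slip / sin(rake) = 2829 / sin(34°) = 5058 m
rate = 5058 m / 20.6 Ma = 0.000246 m/yr = 0.246 mm/yr

0.246 mm/yr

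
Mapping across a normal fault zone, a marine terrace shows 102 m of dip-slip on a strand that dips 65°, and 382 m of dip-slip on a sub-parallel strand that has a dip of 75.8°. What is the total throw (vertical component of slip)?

throw_A = 102 × sin(65°) = 92.44 m
throw_B = 382 × sin(75.8°) = 370.3 m
total = 92.44 + 370.3 = 463 m

463 m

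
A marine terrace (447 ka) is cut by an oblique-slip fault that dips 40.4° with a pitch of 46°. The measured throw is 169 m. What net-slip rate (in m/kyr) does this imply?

0.811 m/kyr

dip-slip = throw / sin(dip) = 169 / sin(40.4°) = 260.8 m
net slip = dip-slip / sin(rake) = 260.8 / sin(46°) = 362.5 m
rate = 362.5 m / 447 ka = 0.000811 m/yr = 0.811 m/kyr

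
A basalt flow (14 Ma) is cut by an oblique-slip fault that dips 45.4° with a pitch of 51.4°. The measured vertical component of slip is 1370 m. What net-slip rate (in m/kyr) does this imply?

dip-slip = throw / sin(dip) = 1370 / sin(45.4°) = 1924 m
net slip = dip-slip / sin(rake) = 1924 / sin(51.4°) = 2462 m
rate = 2462 m / 14 Ma = 0.000176 m/yr = 0.176 m/kyr

0.176 m/kyr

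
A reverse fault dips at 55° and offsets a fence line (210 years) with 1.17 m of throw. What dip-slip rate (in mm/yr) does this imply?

dip-slip = throw / sin(dip) = 1.17 m / sin(55°) = 1.428 m
rate = 1.428 m / 210 years = 0.00680 m/yr = 6.80 mm/yr

6.80 mm/yr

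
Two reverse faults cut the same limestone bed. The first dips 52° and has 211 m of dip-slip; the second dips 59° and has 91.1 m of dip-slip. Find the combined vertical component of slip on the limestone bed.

244 m

throw_A = 211 × sin(52°) = 166.3 m
throw_B = 91.1 × sin(59°) = 78.09 m
total = 166.3 + 78.09 = 244 m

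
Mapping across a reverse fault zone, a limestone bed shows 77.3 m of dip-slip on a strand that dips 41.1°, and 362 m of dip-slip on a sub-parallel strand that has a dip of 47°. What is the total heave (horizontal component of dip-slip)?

305 m

heave_A = 77.3 × cos(41.1°) = 58.25 m
heave_B = 362 × cos(47°) = 246.9 m
total = 58.25 + 246.9 = 305 m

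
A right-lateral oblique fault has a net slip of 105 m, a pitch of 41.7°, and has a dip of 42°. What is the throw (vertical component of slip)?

dip-slip = net slip × sin(rake) = 105 m × sin(41.7°) = 69.85 m
throw = dip-slip × sin(dip) = 69.85 × sin(42°) = 46.7 m

46.7 m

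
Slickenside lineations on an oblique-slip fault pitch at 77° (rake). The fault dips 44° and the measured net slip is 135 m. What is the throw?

dip-slip = net slip × sin(rake) = 135 m × sin(77°) = 131.5 m
throw = dip-slip × sin(dip) = 131.5 × sin(44°) = 91.4 m

91.4 m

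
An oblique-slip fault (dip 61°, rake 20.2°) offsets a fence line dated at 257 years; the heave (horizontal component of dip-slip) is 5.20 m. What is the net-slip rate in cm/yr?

12.1 cm/yr

dip-slip = heave / cos(dip) = 5.20 / cos(61°) = 10.73 m
net slip = dip-slip / sin(rake) = 10.73 / sin(20.2°) = 31.06 m
rate = 31.06 m / 257 years = 0.121 m/yr = 12.1 cm/yr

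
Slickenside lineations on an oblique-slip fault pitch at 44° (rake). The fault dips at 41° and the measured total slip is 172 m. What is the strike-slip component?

124 m

strike-slip = net slip × cos(rake) = 172 m × cos(44°) = 124 m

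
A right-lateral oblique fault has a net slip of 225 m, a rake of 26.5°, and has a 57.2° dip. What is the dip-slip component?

dip-slip = net slip × sin(rake) = 225 m × sin(26.5°) = 100 m

100 m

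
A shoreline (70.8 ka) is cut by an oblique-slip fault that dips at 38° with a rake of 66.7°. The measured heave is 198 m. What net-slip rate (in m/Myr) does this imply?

dip-slip = heave / cos(dip) = 198 / cos(38°) = 251.3 m
net slip = dip-slip / sin(rake) = 251.3 / sin(66.7°) = 273.6 m
rate = 273.6 m / 70.8 ka = 0.00386 m/yr = 3860 m/Myr

3860 m/Myr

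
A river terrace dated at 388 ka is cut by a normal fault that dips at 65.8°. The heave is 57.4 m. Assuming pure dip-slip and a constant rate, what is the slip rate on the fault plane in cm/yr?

0.0361 cm/yr

dip-slip = heave / cos(dip) = 57.4 m / cos(65.8°) = 140 m
rate = 140 m / 388 ka = 0.000361 m/yr = 0.0361 cm/yr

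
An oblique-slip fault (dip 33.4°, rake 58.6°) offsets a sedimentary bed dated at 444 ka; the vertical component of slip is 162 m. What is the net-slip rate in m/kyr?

dip-slip = throw / sin(dip) = 162 / sin(33.4°) = 294.3 m
net slip = dip-slip / sin(rake) = 294.3 / sin(58.6°) = 344.8 m
rate = 344.8 m / 444 ka = 0.000777 m/yr = 0.777 m/kyr

0.777 m/kyr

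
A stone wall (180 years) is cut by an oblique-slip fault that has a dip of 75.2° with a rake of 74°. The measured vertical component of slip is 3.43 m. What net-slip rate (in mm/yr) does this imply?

dip-slip = throw / sin(dip) = 3.43 / sin(75.2°) = 3.548 m
net slip = dip-slip / sin(rake) = 3.548 / sin(74°) = 3.691 m
rate = 3.691 m / 180 years = 0.0205 m/yr = 20.5 mm/yr

20.5 mm/yr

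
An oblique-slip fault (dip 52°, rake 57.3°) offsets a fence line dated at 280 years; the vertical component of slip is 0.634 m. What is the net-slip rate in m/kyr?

dip-slip = throw / sin(dip) = 0.634 / sin(52°) = 0.8046 m
net slip = dip-slip / sin(rake) = 0.8046 / sin(57.3°) = 0.9561 m
rate = 0.9561 m / 280 years = 0.00341 m/yr = 3.41 m/kyr

3.41 m/kyr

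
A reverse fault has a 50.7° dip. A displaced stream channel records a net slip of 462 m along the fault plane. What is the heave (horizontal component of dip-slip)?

heave = dip-slip × cos(dip) = 462 m × cos(50.7°) = 293 m

293 m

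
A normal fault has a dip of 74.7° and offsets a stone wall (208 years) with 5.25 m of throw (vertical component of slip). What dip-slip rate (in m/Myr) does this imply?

26200 m/Myr

dip-slip = throw / sin(dip) = 5.25 m / sin(74.7°) = 5.443 m
rate = 5.443 m / 208 years = 0.0262 m/yr = 26200 m/Myr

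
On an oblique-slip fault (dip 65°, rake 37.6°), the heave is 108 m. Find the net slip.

419 m

dip-slip = heave / cos(dip) = 108 / cos(65°) = 255.5 m
net slip = dip-slip / sin(rake) = 255.5 / sin(37.6°) = 419 m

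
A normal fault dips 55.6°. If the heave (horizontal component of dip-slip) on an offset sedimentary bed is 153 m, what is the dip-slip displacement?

271 m

dip-slip = heave / cos(dip) = 153 / cos(55.6°) = 271 m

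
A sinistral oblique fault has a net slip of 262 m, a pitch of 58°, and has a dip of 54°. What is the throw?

dip-slip = net slip × sin(rake) = 262 m × sin(58°) = 222.2 m
throw = dip-slip × sin(dip) = 222.2 × sin(54°) = 180 m

180 m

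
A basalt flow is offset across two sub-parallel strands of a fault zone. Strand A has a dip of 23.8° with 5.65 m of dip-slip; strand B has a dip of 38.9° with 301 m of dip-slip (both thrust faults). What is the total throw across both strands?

191 m

throw_A = 5.65 × sin(23.8°) = 2.280 m
throw_B = 301 × sin(38.9°) = 189 m
total = 2.280 + 189 = 191 m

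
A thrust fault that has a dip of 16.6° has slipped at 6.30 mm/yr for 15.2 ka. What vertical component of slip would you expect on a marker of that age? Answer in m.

dip-slip = rate × time = 6.30 mm/yr × 15.2 ka = 95.76 m
throw = dip-slip × sin(dip) = 95.76 × sin(16.6°) = 27.4 m

27.4 m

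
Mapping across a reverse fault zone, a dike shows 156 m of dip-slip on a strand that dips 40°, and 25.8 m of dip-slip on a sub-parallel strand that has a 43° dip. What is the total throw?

118 m

throw_A = 156 × sin(40°) = 100.3 m
throw_B = 25.8 × sin(43°) = 17.60 m
total = 100.3 + 17.60 = 118 m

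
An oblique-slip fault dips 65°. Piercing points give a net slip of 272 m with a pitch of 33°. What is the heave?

dip-slip = net slip × sin(rake) = 272 m × sin(33°) = 148.1 m
heave = dip-slip × cos(dip) = 148.1 × cos(65°) = 62.6 m

62.6 m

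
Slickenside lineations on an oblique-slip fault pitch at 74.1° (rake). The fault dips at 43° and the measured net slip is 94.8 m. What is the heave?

66.7 m

dip-slip = net slip × sin(rake) = 94.8 m × sin(74.1°) = 91.17 m
heave = dip-slip × cos(dip) = 91.17 × cos(43°) = 66.7 m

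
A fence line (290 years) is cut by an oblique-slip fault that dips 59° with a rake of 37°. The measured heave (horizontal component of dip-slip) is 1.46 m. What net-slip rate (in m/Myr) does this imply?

16200 m/Myr

dip-slip = heave / cos(dip) = 1.46 / cos(59°) = 2.835 m
net slip = dip-slip / sin(rake) = 2.835 / sin(37°) = 4.710 m
rate = 4.710 m / 290 years = 0.0162 m/yr = 16200 m/Myr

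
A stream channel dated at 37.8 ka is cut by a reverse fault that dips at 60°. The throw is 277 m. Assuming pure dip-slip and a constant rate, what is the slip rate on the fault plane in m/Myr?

8460 m/Myr

dip-slip = throw / sin(dip) = 277 m / sin(60°) = 319.9 m
rate = 319.9 m / 37.8 ka = 0.00846 m/yr = 8460 m/Myr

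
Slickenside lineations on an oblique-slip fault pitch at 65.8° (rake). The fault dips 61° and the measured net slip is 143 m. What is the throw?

dip-slip = net slip × sin(rake) = 143 m × sin(65.8°) = 130.4 m
throw = dip-slip × sin(dip) = 130.4 × sin(61°) = 114 m

114 m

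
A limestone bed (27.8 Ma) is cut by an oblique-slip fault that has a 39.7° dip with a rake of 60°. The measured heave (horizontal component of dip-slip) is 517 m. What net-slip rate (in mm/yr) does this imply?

0.0279 mm/yr

dip-slip = heave / cos(dip) = 517 / cos(39.7°) = 672 m
net slip = dip-slip / sin(rake) = 672 / sin(60°) = 775.9 m
rate = 775.9 m / 27.8 Ma = 0.0000279 m/yr = 0.0279 mm/yr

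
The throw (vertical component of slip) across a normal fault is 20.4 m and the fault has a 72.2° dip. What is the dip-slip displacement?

dip-slip = throw / sin(dip) = 20.4 / sin(72.2°) = 21.4 m

21.4 m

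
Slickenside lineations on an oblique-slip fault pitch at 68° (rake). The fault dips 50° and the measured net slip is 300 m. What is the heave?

dip-slip = net slip × sin(rake) = 300 m × sin(68°) = 278.2 m
heave = dip-slip × cos(dip) = 278.2 × cos(50°) = 179 m

179 m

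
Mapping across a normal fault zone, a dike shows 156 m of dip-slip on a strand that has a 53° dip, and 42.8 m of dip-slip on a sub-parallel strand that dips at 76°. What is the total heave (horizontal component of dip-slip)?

heave_A = 156 × cos(53°) = 93.88 m
heave_B = 42.8 × cos(76°) = 10.35 m
total = 93.88 + 10.35 = 104 m

104 m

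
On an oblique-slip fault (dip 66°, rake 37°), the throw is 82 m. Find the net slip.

dip-slip = throw / sin(dip) = 82 / sin(66°) = 89.76 m
net slip = dip-slip / sin(rake) = 89.76 / sin(37°) = 149 m

149 m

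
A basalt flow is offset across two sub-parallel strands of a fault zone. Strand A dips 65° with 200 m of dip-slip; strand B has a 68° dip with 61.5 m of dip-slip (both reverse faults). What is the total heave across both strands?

heave_A = 200 × cos(65°) = 84.52 m
heave_B = 61.5 × cos(68°) = 23.04 m
total = 84.52 + 23.04 = 108 m

108 m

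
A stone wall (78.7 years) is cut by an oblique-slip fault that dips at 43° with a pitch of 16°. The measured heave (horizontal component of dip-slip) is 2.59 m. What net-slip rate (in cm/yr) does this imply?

16.3 cm/yr

dip-slip = heave / cos(dip) = 2.59 / cos(43°) = 3.541 m
net slip = dip-slip / sin(rake) = 3.541 / sin(16°) = 12.85 m
rate = 12.85 m / 78.7 years = 0.163 m/yr = 16.3 cm/yr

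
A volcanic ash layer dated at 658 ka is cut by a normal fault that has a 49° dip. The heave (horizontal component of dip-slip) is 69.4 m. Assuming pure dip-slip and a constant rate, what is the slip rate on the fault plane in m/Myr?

dip-slip = heave / cos(dip) = 69.4 m / cos(49°) = 105.8 m
rate = 105.8 m / 658 ka = 0.000161 m/yr = 161 m/Myr

161 m/Myr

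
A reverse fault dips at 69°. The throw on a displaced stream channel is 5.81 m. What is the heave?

2.23 m

heave = throw / tan(dip) = 5.81 / tan(69°) = 2.23 m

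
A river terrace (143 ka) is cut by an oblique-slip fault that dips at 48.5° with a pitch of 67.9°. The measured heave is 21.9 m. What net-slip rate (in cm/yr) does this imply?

dip-slip = heave / cos(dip) = 21.9 / cos(48.5°) = 33.05 m
net slip = dip-slip / sin(rake) = 33.05 / sin(67.9°) = 35.67 m
rate = 35.67 m / 143 ka = 0.000249 m/yr = 0.0249 cm/yr

0.0249 cm/yr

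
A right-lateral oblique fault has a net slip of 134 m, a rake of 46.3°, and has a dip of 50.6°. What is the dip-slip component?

dip-slip = net slip × sin(rake) = 134 m × sin(46.3°) = 96.9 m

96.9 m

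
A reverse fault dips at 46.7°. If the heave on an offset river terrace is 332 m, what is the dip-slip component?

484 m

dip-slip = heave / cos(dip) = 332 / cos(46.7°) = 484 m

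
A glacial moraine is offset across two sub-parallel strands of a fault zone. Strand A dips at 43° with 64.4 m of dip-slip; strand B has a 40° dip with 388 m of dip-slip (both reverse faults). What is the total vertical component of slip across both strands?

throw_A = 64.4 × sin(43°) = 43.92 m
throw_B = 388 × sin(40°) = 249.4 m
total = 43.92 + 249.4 = 293 m

293 m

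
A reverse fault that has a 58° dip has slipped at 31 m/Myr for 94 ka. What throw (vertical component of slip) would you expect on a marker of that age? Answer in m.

2.47 m

dip-slip = rate × time = 31 m/Myr × 94 ka = 2.914 m
throw = dip-slip × sin(dip) = 2.914 × sin(58°) = 2.47 m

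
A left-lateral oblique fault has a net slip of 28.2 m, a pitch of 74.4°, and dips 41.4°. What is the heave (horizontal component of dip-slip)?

dip-slip = net slip × sin(rake) = 28.2 m × sin(74.4°) = 27.16 m
heave = dip-slip × cos(dip) = 27.16 × cos(41.4°) = 20.4 m

20.4 m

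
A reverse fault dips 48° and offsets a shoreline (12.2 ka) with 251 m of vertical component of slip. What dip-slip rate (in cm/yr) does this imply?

2.77 cm/yr

dip-slip = throw / sin(dip) = 251 m / sin(48°) = 337.8 m
rate = 337.8 m / 12.2 ka = 0.0277 m/yr = 2.77 cm/yr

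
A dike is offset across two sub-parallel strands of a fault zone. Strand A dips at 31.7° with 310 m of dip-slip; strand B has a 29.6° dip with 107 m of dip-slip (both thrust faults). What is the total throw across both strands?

throw_A = 310 × sin(31.7°) = 162.9 m
throw_B = 107 × sin(29.6°) = 52.85 m
total = 162.9 + 52.85 = 216 m

216 m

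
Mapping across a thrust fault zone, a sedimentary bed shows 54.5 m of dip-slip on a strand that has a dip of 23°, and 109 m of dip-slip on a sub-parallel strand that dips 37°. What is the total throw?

86.9 m

throw_A = 54.5 × sin(23°) = 21.29 m
throw_B = 109 × sin(37°) = 65.60 m
total = 21.29 + 65.60 = 86.9 m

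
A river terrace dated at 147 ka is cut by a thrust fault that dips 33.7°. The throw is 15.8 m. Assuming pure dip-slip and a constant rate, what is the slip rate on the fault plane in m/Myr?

194 m/Myr

dip-slip = throw / sin(dip) = 15.8 m / sin(33.7°) = 28.48 m
rate = 28.48 m / 147 ka = 0.000194 m/yr = 194 m/Myr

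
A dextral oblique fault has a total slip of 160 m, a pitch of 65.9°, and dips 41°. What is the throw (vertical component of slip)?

95.8 m

dip-slip = net slip × sin(rake) = 160 m × sin(65.9°) = 146.1 m
throw = dip-slip × sin(dip) = 146.1 × sin(41°) = 95.8 m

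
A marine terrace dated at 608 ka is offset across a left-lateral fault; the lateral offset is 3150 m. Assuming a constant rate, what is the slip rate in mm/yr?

5.18 mm/yr

rate = 3150 m / 608 ka = 0.00518 m/yr = 5.18 mm/yr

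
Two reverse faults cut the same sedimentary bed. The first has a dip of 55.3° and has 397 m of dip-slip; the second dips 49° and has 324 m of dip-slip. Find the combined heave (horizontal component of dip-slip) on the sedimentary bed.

439 m

heave_A = 397 × cos(55.3°) = 226 m
heave_B = 324 × cos(49°) = 212.6 m
total = 226 + 212.6 = 439 m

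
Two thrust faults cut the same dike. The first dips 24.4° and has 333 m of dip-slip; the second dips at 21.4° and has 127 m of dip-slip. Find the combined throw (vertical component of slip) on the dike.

throw_A = 333 × sin(24.4°) = 137.6 m
throw_B = 127 × sin(21.4°) = 46.34 m
total = 137.6 + 46.34 = 184 m

184 m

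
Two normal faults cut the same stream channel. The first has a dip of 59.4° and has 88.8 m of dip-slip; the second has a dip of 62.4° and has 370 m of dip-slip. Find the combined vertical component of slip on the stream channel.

404 m

throw_A = 88.8 × sin(59.4°) = 76.43 m
throw_B = 370 × sin(62.4°) = 327.9 m
total = 76.43 + 327.9 = 404 m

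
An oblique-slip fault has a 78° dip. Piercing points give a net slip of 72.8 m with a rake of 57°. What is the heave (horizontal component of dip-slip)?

dip-slip = net slip × sin(rake) = 72.8 m × sin(57°) = 61.06 m
heave = dip-slip × cos(dip) = 61.06 × cos(78°) = 12.7 m

12.7 m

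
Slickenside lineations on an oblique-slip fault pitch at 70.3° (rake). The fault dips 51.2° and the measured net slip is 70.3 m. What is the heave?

41.5 m

dip-slip = net slip × sin(rake) = 70.3 m × sin(70.3°) = 66.19 m
heave = dip-slip × cos(dip) = 66.19 × cos(51.2°) = 41.5 m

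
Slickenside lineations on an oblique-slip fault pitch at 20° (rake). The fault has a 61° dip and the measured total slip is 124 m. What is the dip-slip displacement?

dip-slip = net slip × sin(rake) = 124 m × sin(20°) = 42.4 m

42.4 m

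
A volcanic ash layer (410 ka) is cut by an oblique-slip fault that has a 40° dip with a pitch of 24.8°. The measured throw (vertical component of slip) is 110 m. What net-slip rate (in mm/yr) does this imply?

0.995 mm/yr

dip-slip = throw / sin(dip) = 110 / sin(40°) = 171.1 m
net slip = dip-slip / sin(rake) = 171.1 / sin(24.8°) = 408 m
rate = 408 m / 410 ka = 0.000995 m/yr = 0.995 mm/yr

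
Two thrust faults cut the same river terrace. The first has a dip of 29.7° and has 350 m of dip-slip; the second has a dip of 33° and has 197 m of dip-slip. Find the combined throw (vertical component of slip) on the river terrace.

throw_A = 350 × sin(29.7°) = 173.4 m
throw_B = 197 × sin(33°) = 107.3 m
total = 173.4 + 107.3 = 281 m

281 m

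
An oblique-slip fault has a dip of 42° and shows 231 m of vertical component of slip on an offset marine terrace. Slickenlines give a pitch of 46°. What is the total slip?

480 m

dip-slip = throw / sin(dip) = 231 / sin(42°) = 345.2 m
net slip = dip-slip / sin(rake) = 345.2 / sin(46°) = 480 m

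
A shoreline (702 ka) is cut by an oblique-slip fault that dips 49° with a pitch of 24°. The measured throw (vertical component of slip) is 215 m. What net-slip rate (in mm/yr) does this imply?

dip-slip = throw / sin(dip) = 215 / sin(49°) = 284.9 m
net slip = dip-slip / sin(rake) = 284.9 / sin(24°) = 700.4 m
rate = 700.4 m / 702 ka = 0.000998 m/yr = 0.998 mm/yr

0.998 mm/yr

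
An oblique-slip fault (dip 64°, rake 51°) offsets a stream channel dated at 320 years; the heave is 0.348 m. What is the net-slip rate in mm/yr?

dip-slip = heave / cos(dip) = 0.348 / cos(64°) = 0.7938 m
net slip = dip-slip / sin(rake) = 0.7938 / sin(51°) = 1.021 m
rate = 1.021 m / 320 years = 0.00319 m/yr = 3.19 mm/yr

3.19 mm/yr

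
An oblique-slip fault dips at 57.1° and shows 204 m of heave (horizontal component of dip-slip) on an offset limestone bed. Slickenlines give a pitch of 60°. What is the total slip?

434 m

dip-slip = heave / cos(dip) = 204 / cos(57.1°) = 375.6 m
net slip = dip-slip / sin(rake) = 375.6 / sin(60°) = 434 m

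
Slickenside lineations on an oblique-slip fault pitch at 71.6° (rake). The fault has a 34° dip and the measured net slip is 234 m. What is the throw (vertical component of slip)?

dip-slip = net slip × sin(rake) = 234 m × sin(71.6°) = 222 m
throw = dip-slip × sin(dip) = 222 × sin(34°) = 124 m

124 m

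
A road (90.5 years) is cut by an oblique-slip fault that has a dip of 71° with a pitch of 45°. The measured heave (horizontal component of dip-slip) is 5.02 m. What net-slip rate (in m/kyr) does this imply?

241 m/kyr

dip-slip = heave / cos(dip) = 5.02 / cos(71°) = 15.42 m
net slip = dip-slip / sin(rake) = 15.42 / sin(45°) = 21.81 m
rate = 21.81 m / 90.5 years = 0.241 m/yr = 241 m/kyr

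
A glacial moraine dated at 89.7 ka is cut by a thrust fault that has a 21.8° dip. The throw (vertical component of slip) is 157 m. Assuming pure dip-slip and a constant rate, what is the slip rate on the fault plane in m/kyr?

dip-slip = throw / sin(dip) = 157 m / sin(21.8°) = 422.8 m
rate = 422.8 m / 89.7 ka = 0.00471 m/yr = 4.71 m/kyr

4.71 m/kyr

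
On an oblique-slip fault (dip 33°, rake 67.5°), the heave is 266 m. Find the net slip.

343 m

dip-slip = heave / cos(dip) = 266 / cos(33°) = 317.2 m
net slip = dip-slip / sin(rake) = 317.2 / sin(67.5°) = 343 m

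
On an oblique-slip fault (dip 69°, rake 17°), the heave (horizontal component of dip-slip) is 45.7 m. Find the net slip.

dip-slip = heave / cos(dip) = 45.7 / cos(69°) = 127.5 m
net slip = dip-slip / sin(rake) = 127.5 / sin(17°) = 436 m

436 m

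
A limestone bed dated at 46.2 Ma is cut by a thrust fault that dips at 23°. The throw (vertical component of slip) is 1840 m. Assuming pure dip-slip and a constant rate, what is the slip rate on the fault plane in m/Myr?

dip-slip = throw / sin(dip) = 1840 m / sin(23°) = 4709 m
rate = 4709 m / 46.2 Ma = 0.000102 m/yr = 102 m/Myr

102 m/Myr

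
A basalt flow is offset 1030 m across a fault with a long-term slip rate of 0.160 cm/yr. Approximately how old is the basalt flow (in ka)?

644 ka

age = offset / rate = 1030 m / (0.160 cm/yr) = 644000 yr = 644 ka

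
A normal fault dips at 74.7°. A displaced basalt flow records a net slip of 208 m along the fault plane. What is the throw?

throw = dip-slip × sin(dip) = 208 m × sin(74.7°) = 201 m

201 m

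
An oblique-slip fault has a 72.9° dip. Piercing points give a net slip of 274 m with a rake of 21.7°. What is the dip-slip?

101 m

dip-slip = net slip × sin(rake) = 274 m × sin(21.7°) = 101 m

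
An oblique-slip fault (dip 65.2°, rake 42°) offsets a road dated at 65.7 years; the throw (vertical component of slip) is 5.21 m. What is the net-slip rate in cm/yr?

dip-slip = throw / sin(dip) = 5.21 / sin(65.2°) = 5.739 m
net slip = dip-slip / sin(rake) = 5.739 / sin(42°) = 8.577 m
rate = 8.577 m / 65.7 years = 0.131 m/yr = 13.1 cm/yr

13.1 cm/yr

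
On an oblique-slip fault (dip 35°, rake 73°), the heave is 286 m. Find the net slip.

365 m

dip-slip = heave / cos(dip) = 286 / cos(35°) = 349.1 m
net slip = dip-slip / sin(rake) = 349.1 / sin(73°) = 365 m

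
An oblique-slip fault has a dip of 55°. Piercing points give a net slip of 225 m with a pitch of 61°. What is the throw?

dip-slip = net slip × sin(rake) = 225 m × sin(61°) = 196.8 m
throw = dip-slip × sin(dip) = 196.8 × sin(55°) = 161 m

161 m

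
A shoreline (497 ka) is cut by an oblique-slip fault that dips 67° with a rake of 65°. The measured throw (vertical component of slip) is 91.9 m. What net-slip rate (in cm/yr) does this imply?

0.0222 cm/yr

dip-slip = throw / sin(dip) = 91.9 / sin(67°) = 99.84 m
net slip = dip-slip / sin(rake) = 99.84 / sin(65°) = 110.2 m
rate = 110.2 m / 497 ka = 0.000222 m/yr = 0.0222 cm/yr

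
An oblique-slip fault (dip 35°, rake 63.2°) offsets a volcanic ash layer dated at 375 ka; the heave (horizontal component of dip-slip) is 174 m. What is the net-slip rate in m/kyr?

dip-slip = heave / cos(dip) = 174 / cos(35°) = 212.4 m
net slip = dip-slip / sin(rake) = 212.4 / sin(63.2°) = 238 m
rate = 238 m / 375 ka = 0.000635 m/yr = 0.635 m/kyr

0.635 m/kyr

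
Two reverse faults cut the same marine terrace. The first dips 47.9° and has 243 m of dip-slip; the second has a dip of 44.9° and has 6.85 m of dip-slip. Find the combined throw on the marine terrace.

throw_A = 243 × sin(47.9°) = 180.3 m
throw_B = 6.85 × sin(44.9°) = 4.835 m
total = 180.3 + 4.835 = 185 m

185 m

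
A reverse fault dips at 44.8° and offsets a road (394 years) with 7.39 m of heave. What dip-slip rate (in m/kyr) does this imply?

dip-slip = heave / cos(dip) = 7.39 m / cos(44.8°) = 10.41 m
rate = 10.41 m / 394 years = 0.0264 m/yr = 26.4 m/kyr

26.4 m/kyr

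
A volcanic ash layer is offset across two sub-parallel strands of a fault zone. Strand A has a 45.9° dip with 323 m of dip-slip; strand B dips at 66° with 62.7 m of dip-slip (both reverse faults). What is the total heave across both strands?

heave_A = 323 × cos(45.9°) = 224.8 m
heave_B = 62.7 × cos(66°) = 25.50 m
total = 224.8 + 25.50 = 250 m

250 m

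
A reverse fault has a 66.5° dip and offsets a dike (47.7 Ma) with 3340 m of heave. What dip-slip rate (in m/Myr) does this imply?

dip-slip = heave / cos(dip) = 3340 m / cos(66.5°) = 8376 m
rate = 8376 m / 47.7 Ma = 0.000176 m/yr = 176 m/Myr

176 m/Myr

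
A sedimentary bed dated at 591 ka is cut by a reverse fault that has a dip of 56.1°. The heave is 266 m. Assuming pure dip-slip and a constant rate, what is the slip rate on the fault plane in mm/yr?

0.807 mm/yr

dip-slip = heave / cos(dip) = 266 m / cos(56.1°) = 476.9 m
rate = 476.9 m / 591 ka = 0.000807 m/yr = 0.807 mm/yr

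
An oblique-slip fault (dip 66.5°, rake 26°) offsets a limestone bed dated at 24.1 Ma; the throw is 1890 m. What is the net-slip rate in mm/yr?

0.195 mm/yr

dip-slip = throw / sin(dip) = 1890 / sin(66.5°) = 2061 m
net slip = dip-slip / sin(rake) = 2061 / sin(26°) = 4701 m
rate = 4701 m / 24.1 Ma = 0.000195 m/yr = 0.195 mm/yr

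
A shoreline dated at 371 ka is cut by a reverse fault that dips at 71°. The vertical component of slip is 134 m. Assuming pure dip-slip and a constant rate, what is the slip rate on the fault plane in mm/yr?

dip-slip = throw / sin(dip) = 134 m / sin(71°) = 141.7 m
rate = 141.7 m / 371 ka = 0.000382 m/yr = 0.382 mm/yr

0.382 mm/yr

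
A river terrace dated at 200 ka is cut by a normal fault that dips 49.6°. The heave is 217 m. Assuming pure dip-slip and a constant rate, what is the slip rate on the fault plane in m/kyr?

1.67 m/kyr

dip-slip = heave / cos(dip) = 217 m / cos(49.6°) = 334.8 m
rate = 334.8 m / 200 ka = 0.00167 m/yr = 1.67 m/kyr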